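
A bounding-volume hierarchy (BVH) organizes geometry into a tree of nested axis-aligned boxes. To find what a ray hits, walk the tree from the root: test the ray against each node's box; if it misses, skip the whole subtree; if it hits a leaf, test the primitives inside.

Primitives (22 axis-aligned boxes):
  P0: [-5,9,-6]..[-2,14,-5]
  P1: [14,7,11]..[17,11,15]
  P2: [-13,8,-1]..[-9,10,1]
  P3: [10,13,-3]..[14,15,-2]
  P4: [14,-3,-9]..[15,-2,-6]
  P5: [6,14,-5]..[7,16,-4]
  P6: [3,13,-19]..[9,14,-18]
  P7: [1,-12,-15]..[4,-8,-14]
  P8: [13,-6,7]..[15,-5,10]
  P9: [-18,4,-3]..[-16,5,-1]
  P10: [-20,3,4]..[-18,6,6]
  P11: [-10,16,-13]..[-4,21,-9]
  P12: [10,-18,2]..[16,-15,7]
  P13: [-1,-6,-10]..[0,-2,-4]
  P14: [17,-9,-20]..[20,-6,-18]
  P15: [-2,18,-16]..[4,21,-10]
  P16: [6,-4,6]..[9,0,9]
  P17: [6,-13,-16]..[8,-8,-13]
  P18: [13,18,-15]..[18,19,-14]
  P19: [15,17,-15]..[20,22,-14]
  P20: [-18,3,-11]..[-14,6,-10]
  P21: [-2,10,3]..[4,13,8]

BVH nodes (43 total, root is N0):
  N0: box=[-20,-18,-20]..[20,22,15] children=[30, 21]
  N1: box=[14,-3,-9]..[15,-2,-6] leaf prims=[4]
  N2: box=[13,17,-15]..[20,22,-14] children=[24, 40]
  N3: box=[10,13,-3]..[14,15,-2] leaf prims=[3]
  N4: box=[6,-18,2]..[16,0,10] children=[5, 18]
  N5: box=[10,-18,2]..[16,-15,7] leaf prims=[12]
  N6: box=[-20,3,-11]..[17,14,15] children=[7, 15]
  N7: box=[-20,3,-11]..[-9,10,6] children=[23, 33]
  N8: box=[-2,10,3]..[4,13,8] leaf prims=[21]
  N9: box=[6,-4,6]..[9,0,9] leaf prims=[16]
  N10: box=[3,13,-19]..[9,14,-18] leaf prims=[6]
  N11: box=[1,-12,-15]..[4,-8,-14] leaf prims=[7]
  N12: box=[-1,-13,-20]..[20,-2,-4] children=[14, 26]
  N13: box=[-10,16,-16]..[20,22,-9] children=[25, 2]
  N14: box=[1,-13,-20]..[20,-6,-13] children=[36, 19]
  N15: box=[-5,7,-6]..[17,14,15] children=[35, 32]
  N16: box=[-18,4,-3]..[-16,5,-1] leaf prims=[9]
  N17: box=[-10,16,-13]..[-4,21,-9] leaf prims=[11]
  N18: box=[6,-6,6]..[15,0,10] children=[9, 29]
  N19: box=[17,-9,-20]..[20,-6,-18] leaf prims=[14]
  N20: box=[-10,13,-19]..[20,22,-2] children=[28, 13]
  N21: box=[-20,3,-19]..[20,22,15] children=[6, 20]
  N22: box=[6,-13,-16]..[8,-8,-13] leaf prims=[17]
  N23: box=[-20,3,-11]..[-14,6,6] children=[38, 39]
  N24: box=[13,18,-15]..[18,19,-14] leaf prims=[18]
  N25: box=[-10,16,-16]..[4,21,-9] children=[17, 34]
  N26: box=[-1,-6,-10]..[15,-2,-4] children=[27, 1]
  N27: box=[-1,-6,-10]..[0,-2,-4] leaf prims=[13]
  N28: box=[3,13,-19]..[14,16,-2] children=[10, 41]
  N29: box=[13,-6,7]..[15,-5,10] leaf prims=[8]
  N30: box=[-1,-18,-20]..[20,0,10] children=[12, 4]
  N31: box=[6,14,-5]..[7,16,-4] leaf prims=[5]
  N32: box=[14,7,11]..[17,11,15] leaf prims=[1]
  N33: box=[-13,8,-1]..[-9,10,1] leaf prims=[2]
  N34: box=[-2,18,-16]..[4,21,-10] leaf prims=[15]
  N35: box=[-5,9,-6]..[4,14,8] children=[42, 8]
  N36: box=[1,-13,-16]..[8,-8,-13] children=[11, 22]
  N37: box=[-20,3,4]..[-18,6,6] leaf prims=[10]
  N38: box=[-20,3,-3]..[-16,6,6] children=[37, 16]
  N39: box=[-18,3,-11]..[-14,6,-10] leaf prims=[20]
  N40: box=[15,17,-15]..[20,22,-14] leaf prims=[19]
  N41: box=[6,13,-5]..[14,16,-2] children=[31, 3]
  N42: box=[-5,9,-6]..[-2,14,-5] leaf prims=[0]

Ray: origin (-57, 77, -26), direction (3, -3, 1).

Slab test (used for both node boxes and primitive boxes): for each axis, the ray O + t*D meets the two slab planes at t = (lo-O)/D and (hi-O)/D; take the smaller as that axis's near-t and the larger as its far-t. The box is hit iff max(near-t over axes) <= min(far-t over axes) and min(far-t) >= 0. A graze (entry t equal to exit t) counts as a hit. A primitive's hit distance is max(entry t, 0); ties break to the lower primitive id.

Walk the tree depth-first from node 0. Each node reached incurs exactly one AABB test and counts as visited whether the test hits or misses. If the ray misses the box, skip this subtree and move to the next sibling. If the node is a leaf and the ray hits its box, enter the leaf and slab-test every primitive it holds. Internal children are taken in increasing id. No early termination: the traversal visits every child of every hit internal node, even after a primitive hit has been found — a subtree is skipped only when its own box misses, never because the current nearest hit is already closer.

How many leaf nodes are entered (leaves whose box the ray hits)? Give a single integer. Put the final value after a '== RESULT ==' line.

Traverse from the root:
N0 x:[37/3,77/3] y:[55/3,95/3] z:[6,41] -> hit [55/3,77/3], descend [21, 30]
  N21 x:[37/3,77/3] y:[55/3,74/3] z:[7,41] -> hit [55/3,74/3], descend [6, 20]
    N6 x:[37/3,74/3] y:[21,74/3] z:[15,41] -> hit [21,74/3], descend [7, 15]
      N7 x:[37/3,16] y:[67/3,74/3] z:[15,32] -> miss, prune
      N15 x:[52/3,74/3] y:[21,70/3] z:[20,41] -> hit [21,70/3], descend [32, 35]
        N32 x:[71/3,74/3] y:[22,70/3] z:[37,41] -> miss, prune
        N35 x:[52/3,61/3] y:[21,68/3] z:[20,34] -> miss, prune
    N20 x:[47/3,77/3] y:[55/3,64/3] z:[7,24] -> hit [55/3,64/3], descend [13, 28]
      N13 x:[47/3,77/3] y:[55/3,61/3] z:[10,17] -> miss, prune
      N28 x:[20,71/3] y:[61/3,64/3] z:[7,24] -> hit [61/3,64/3], descend [10, 41]
        N10 x:[20,22] y:[21,64/3] z:[7,8] -> miss, prune
        N41 x:[21,71/3] y:[61/3,64/3] z:[21,24] -> hit [21,64/3], descend [3, 31]
          N3 x:[67/3,71/3] y:[62/3,64/3] z:[23,24] -> miss, prune
          N31 x:[21,64/3] y:[61/3,21] z:[21,22] -> hit [21,21] leaf, test {P5@t=21}
  N30 x:[56/3,77/3] y:[77/3,95/3] z:[6,36] -> hit [77/3,77/3], descend [4, 12]
    N4 x:[21,73/3] y:[77/3,95/3] z:[28,36] -> miss, prune
    N12 x:[56/3,77/3] y:[79/3,30] z:[6,22] -> miss, prune

order=[0, 21, 6, 7, 15, 32, 35, 20, 13, 28, 10, 41, 3, 31, 30, 4, 12]  |boxes|=17  |leaves|=1  hit=P5

== RESULT ==
1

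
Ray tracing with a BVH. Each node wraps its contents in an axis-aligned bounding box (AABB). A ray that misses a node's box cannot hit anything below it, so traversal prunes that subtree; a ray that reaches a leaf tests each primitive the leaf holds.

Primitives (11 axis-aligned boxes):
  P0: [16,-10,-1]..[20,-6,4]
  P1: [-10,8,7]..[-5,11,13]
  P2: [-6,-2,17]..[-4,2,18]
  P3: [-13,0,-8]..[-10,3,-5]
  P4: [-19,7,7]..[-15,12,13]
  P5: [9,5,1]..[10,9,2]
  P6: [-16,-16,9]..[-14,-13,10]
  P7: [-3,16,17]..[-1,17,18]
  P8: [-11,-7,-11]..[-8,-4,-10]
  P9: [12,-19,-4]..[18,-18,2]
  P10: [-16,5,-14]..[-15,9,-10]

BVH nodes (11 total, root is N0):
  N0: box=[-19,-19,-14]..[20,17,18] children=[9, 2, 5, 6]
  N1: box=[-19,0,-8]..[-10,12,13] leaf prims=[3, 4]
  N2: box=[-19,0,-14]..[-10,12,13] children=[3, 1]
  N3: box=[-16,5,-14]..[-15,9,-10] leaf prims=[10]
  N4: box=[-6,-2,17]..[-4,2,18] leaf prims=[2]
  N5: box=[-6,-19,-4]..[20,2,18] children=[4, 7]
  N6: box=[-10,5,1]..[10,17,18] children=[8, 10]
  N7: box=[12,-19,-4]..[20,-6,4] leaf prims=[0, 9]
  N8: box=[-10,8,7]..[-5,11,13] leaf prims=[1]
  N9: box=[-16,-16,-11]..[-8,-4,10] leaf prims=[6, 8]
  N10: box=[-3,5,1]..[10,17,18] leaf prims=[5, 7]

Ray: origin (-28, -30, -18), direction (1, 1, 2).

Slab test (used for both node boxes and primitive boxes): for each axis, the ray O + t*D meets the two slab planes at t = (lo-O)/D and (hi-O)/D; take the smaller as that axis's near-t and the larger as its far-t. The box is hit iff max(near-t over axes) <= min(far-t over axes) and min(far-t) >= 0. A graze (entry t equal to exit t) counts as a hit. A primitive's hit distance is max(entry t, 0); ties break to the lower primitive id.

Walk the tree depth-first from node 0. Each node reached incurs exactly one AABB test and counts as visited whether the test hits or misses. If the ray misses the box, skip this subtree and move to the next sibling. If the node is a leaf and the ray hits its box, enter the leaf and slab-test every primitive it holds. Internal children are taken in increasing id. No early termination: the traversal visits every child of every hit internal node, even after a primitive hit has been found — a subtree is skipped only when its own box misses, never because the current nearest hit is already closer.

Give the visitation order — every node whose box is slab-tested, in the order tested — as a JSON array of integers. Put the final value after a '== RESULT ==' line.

Walk:
N0 x:[9,48] y:[11,47] z:[2,18] -> hit [11,18], descend [2, 5, 6, 9]
  N2 x:[9,18] y:[30,42] z:[2,31/2] -> miss, prune
  N5 x:[22,48] y:[11,32] z:[7,18] -> miss, prune
  N6 x:[18,38] y:[35,47] z:[19/2,18] -> miss, prune
  N9 x:[12,20] y:[14,26] z:[7/2,14] -> hit [14,14] leaf, test {P6@t=14, P8(miss)}

5 AABB tests over nodes [0, 2, 5, 6, 9]; 1 leaf entered; closest P6.

== RESULT ==
[0, 2, 5, 6, 9]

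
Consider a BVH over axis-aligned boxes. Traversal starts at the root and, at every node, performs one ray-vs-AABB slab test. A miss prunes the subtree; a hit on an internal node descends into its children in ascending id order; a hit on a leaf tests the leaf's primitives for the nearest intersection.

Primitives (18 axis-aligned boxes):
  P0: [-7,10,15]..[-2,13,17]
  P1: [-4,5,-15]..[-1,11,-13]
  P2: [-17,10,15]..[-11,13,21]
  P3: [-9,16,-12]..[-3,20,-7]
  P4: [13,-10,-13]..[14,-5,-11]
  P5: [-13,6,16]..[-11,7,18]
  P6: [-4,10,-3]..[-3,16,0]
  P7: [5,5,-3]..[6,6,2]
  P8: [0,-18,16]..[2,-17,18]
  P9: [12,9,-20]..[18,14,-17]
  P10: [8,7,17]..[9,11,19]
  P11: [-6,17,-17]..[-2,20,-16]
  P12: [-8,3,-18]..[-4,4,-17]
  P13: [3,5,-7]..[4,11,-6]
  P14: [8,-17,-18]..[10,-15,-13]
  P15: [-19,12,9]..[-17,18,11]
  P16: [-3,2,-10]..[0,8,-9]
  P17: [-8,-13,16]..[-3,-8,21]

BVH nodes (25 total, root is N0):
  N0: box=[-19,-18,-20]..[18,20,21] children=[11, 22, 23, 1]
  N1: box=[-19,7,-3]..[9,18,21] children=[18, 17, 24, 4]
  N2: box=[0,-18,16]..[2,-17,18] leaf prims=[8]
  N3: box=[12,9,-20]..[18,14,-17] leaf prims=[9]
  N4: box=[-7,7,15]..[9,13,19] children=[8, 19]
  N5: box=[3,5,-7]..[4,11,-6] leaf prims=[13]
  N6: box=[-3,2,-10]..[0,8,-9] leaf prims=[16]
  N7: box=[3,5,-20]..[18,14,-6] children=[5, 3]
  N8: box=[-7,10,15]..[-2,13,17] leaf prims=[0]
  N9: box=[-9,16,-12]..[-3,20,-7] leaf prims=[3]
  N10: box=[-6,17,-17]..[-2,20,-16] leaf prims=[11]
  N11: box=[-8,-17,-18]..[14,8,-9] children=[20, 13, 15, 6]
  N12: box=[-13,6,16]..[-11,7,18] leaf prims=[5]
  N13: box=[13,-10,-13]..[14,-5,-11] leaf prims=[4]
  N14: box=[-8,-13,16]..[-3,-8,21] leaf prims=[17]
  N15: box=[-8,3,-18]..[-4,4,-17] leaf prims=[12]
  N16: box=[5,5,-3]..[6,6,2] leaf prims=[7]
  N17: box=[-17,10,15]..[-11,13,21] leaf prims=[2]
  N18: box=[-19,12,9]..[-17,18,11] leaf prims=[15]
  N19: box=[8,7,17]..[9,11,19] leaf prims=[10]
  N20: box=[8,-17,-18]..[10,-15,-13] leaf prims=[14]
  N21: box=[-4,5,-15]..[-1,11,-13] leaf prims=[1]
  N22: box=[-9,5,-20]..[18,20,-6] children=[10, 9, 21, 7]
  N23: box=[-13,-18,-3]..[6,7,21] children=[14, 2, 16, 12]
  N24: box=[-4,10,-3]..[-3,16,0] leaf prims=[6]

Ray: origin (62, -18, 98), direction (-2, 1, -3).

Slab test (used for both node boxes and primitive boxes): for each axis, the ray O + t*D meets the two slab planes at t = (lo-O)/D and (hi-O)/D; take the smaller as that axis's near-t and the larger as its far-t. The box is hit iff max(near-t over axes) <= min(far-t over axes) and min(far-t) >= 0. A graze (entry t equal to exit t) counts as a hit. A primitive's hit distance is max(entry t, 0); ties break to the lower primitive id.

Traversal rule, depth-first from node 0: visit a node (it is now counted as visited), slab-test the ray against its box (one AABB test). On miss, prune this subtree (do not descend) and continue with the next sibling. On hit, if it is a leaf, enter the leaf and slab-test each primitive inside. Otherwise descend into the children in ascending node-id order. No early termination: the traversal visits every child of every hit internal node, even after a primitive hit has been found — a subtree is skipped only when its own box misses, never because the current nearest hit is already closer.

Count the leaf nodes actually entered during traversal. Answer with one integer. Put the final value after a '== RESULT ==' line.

Traverse from the root:
N0 x:[22,81/2] y:[0,38] z:[77/3,118/3] -> hit [77/3,38], descend [1, 11, 22, 23]
  N1 x:[53/2,81/2] y:[25,36] z:[77/3,101/3] -> hit [53/2,101/3], descend [4, 17, 18, 24]
    N4 x:[53/2,69/2] y:[25,31] z:[79/3,83/3] -> hit [53/2,83/3], descend [8, 19]
      N8 x:[32,69/2] y:[28,31] z:[27,83/3] -> miss, prune
      N19 x:[53/2,27] y:[25,29] z:[79/3,27] -> hit [53/2,27] leaf, test {P10@t=53/2}
    N17 x:[73/2,79/2] y:[28,31] z:[77/3,83/3] -> miss, prune
    N18 x:[79/2,81/2] y:[30,36] z:[29,89/3] -> miss, prune
    N24 x:[65/2,33] y:[28,34] z:[98/3,101/3] -> hit [98/3,33] leaf, test {P6@t=98/3}
  N11 x:[24,35] y:[1,26] z:[107/3,116/3] -> miss, prune
  N22 x:[22,71/2] y:[23,38] z:[104/3,118/3] -> hit [104/3,71/2], descend [7, 9, 10, 21]
    N7 x:[22,59/2] y:[23,32] z:[104/3,118/3] -> miss, prune
    N9 x:[65/2,71/2] y:[34,38] z:[35,110/3] -> hit [35,71/2] leaf, test {P3@t=35}
    N10 x:[32,34] y:[35,38] z:[38,115/3] -> miss, prune
    N21 x:[63/2,33] y:[23,29] z:[37,113/3] -> miss, prune
  N23 x:[28,75/2] y:[0,25] z:[77/3,101/3] -> miss, prune

order=[0, 1, 4, 8, 19, 17, 18, 24, 11, 22, 7, 9, 10, 21, 23]  |boxes|=15  |leaves|=3  hit=P10

== RESULT ==
3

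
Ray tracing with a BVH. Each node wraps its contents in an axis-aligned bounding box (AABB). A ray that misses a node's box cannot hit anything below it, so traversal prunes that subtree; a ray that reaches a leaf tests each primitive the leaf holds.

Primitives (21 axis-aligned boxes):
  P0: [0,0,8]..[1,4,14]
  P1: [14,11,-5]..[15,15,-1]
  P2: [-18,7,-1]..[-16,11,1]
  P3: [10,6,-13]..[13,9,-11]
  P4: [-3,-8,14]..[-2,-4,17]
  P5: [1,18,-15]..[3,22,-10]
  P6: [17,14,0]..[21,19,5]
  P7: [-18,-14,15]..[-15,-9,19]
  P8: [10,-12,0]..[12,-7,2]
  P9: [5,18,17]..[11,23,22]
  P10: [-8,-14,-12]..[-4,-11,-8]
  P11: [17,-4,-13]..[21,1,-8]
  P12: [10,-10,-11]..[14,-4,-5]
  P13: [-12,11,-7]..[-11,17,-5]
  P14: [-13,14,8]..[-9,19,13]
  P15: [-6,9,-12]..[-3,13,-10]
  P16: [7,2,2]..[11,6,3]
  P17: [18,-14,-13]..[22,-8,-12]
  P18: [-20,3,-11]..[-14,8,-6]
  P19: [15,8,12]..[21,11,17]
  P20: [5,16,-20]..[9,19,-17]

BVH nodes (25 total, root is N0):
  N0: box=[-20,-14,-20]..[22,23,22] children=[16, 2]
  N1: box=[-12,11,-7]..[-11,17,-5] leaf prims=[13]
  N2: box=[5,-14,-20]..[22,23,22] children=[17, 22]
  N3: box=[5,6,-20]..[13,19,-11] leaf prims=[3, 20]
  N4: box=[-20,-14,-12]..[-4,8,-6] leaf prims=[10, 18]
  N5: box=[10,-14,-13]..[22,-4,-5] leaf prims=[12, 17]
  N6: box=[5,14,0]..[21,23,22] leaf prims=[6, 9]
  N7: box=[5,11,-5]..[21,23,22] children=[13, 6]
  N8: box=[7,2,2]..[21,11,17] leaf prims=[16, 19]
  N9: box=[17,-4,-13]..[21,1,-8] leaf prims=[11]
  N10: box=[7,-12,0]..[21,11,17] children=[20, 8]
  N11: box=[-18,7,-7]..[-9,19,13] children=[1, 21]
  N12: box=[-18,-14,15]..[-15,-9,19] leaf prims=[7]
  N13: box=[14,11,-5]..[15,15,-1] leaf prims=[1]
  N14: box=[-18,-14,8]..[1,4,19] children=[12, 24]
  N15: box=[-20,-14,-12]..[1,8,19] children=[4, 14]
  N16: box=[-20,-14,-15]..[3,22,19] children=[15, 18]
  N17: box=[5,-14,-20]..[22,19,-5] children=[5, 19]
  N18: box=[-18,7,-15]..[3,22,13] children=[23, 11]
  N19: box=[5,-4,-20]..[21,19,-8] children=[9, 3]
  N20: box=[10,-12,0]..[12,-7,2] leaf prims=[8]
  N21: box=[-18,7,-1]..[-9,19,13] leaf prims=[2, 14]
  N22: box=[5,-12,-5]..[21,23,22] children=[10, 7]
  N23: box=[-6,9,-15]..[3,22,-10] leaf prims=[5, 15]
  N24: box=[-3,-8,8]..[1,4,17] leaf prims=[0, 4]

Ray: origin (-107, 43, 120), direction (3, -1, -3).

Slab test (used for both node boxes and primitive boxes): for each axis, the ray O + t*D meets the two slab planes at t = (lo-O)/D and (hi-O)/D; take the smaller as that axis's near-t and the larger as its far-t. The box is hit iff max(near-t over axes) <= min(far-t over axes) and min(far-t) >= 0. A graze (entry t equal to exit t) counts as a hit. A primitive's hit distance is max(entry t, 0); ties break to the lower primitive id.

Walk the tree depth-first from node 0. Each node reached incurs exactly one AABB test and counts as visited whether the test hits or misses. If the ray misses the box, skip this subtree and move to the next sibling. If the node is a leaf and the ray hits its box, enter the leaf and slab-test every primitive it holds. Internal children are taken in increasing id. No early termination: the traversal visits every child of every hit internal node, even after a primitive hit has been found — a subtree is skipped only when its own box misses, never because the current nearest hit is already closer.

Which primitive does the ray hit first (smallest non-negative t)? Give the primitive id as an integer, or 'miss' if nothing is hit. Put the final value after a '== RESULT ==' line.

Trace the traversal:
N0 x:[29,43] y:[20,57] z:[98/3,140/3] -> hit [98/3,43], descend [2, 16]
  N2 x:[112/3,43] y:[20,57] z:[98/3,140/3] -> hit [112/3,43], descend [17, 22]
    N17 x:[112/3,43] y:[24,57] z:[125/3,140/3] -> hit [125/3,43], descend [5, 19]
      N5 x:[39,43] y:[47,57] z:[125/3,133/3] -> miss, prune
      N19 x:[112/3,128/3] y:[24,47] z:[128/3,140/3] -> hit [128/3,128/3], descend [3, 9]
        N3 x:[112/3,40] y:[24,37] z:[131/3,140/3] -> miss, prune
        N9 x:[124/3,128/3] y:[42,47] z:[128/3,133/3] -> hit [128/3,128/3] leaf, test {P11@t=128/3}
    N22 x:[112/3,128/3] y:[20,55] z:[98/3,125/3] -> hit [112/3,125/3], descend [7, 10]
      N7 x:[112/3,128/3] y:[20,32] z:[98/3,125/3] -> miss, prune
      N10 x:[38,128/3] y:[32,55] z:[103/3,40] -> hit [38,40], descend [8, 20]
        N8 x:[38,128/3] y:[32,41] z:[103/3,118/3] -> hit [38,118/3] leaf, test {P16@t=39, P19(miss)}
        N20 x:[39,119/3] y:[50,55] z:[118/3,40] -> miss, prune
  N16 x:[29,110/3] y:[21,57] z:[101/3,45] -> hit [101/3,110/3], descend [15, 18]
    N15 x:[29,36] y:[35,57] z:[101/3,44] -> hit [35,36], descend [4, 14]
      N4 x:[29,103/3] y:[35,57] z:[42,44] -> miss, prune
      N14 x:[89/3,36] y:[39,57] z:[101/3,112/3] -> miss, prune
    N18 x:[89/3,110/3] y:[21,36] z:[107/3,45] -> hit [107/3,36], descend [11, 23]
      N11 x:[89/3,98/3] y:[24,36] z:[107/3,127/3] -> miss, prune
      N23 x:[101/3,110/3] y:[21,34] z:[130/3,45] -> miss, prune

Visited [0, 2, 17, 5, 19, 3, 9, 22, 7, 10, 8, 20, 16, 15, 4, 14, 18, 11, 23]. Tests: 19 box, 2 leaf. Nearest: P16.

== RESULT ==
16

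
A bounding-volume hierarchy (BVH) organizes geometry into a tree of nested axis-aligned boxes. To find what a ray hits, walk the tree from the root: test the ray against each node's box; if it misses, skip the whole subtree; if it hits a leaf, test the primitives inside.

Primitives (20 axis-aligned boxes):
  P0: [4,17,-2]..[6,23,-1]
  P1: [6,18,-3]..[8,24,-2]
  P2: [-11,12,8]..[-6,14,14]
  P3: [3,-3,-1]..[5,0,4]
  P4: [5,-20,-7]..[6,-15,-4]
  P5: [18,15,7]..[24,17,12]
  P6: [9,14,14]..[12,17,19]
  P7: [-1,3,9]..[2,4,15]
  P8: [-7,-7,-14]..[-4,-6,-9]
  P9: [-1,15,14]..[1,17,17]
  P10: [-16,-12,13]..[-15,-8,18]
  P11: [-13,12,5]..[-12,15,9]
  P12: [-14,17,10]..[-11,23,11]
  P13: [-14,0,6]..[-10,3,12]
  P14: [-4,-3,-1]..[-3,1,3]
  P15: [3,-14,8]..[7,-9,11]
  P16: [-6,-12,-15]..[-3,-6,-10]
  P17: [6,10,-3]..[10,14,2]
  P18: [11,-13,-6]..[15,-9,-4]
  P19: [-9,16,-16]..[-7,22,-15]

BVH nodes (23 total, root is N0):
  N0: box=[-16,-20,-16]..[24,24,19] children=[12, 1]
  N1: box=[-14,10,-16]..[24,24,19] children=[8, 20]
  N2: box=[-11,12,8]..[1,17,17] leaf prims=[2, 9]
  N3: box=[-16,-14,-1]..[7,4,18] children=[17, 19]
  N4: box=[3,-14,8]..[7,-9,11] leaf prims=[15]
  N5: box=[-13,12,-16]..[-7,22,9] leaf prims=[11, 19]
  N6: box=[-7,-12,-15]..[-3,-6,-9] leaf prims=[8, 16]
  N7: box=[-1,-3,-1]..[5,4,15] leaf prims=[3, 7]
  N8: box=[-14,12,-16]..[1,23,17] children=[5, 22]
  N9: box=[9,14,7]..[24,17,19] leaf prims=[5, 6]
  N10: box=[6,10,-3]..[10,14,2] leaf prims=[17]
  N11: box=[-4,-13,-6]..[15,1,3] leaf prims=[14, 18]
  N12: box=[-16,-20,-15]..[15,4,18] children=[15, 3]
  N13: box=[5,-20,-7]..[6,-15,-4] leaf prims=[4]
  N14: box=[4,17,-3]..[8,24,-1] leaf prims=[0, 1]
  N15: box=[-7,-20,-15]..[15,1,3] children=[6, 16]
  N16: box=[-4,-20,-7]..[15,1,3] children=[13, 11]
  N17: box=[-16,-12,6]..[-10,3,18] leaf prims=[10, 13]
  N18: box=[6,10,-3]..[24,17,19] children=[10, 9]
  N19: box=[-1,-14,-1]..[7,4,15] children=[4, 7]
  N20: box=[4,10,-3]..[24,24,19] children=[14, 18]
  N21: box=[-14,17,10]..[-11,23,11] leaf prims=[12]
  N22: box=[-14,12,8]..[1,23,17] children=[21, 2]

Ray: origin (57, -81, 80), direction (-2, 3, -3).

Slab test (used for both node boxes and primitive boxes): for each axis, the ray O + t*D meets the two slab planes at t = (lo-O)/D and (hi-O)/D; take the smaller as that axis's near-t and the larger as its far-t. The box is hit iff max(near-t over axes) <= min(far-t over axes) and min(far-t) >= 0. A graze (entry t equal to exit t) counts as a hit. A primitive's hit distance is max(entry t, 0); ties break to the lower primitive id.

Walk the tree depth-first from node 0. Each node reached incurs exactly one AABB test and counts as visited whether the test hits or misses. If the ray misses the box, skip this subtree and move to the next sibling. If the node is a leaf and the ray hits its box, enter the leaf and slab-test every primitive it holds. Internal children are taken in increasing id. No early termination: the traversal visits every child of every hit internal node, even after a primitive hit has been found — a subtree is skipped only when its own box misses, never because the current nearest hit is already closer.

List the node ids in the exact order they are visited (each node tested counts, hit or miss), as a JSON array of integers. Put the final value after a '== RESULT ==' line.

Walk:
N0 x:[33/2,73/2] y:[61/3,35] z:[61/3,32] -> hit [61/3,32], descend [1, 12]
  N1 x:[33/2,71/2] y:[91/3,35] z:[61/3,32] -> hit [91/3,32], descend [8, 20]
    N8 x:[28,71/2] y:[31,104/3] z:[21,32] -> hit [31,32], descend [5, 22]
      N5 x:[32,35] y:[31,103/3] z:[71/3,32] -> hit [32,32] leaf, test {P11(miss), P19(miss)}
      N22 x:[28,71/2] y:[31,104/3] z:[21,24] -> miss, prune
    N20 x:[33/2,53/2] y:[91/3,35] z:[61/3,83/3] -> miss, prune
  N12 x:[21,73/2] y:[61/3,85/3] z:[62/3,95/3] -> hit [21,85/3], descend [3, 15]
    N3 x:[25,73/2] y:[67/3,85/3] z:[62/3,27] -> hit [25,27], descend [17, 19]
      N17 x:[67/2,73/2] y:[23,28] z:[62/3,74/3] -> miss, prune
      N19 x:[25,29] y:[67/3,85/3] z:[65/3,27] -> hit [25,27], descend [4, 7]
        N4 x:[25,27] y:[67/3,24] z:[23,24] -> miss, prune
        N7 x:[26,29] y:[26,85/3] z:[65/3,27] -> hit [26,27] leaf, test {P3@t=26, P7(miss)}
    N15 x:[21,32] y:[61/3,82/3] z:[77/3,95/3] -> hit [77/3,82/3], descend [6, 16]
      N6 x:[30,32] y:[23,25] z:[89/3,95/3] -> miss, prune
      N16 x:[21,61/2] y:[61/3,82/3] z:[77/3,29] -> hit [77/3,82/3], descend [11, 13]
        N11 x:[21,61/2] y:[68/3,82/3] z:[77/3,86/3] -> hit [77/3,82/3] leaf, test {P14(miss), P18(miss)}
        N13 x:[51/2,26] y:[61/3,22] z:[28,29] -> miss, prune

order=[0, 1, 8, 5, 22, 20, 12, 3, 17, 19, 4, 7, 15, 6, 16, 11, 13]  |boxes|=17  |leaves|=3  hit=P3

== RESULT ==
[0, 1, 8, 5, 22, 20, 12, 3, 17, 19, 4, 7, 15, 6, 16, 11, 13]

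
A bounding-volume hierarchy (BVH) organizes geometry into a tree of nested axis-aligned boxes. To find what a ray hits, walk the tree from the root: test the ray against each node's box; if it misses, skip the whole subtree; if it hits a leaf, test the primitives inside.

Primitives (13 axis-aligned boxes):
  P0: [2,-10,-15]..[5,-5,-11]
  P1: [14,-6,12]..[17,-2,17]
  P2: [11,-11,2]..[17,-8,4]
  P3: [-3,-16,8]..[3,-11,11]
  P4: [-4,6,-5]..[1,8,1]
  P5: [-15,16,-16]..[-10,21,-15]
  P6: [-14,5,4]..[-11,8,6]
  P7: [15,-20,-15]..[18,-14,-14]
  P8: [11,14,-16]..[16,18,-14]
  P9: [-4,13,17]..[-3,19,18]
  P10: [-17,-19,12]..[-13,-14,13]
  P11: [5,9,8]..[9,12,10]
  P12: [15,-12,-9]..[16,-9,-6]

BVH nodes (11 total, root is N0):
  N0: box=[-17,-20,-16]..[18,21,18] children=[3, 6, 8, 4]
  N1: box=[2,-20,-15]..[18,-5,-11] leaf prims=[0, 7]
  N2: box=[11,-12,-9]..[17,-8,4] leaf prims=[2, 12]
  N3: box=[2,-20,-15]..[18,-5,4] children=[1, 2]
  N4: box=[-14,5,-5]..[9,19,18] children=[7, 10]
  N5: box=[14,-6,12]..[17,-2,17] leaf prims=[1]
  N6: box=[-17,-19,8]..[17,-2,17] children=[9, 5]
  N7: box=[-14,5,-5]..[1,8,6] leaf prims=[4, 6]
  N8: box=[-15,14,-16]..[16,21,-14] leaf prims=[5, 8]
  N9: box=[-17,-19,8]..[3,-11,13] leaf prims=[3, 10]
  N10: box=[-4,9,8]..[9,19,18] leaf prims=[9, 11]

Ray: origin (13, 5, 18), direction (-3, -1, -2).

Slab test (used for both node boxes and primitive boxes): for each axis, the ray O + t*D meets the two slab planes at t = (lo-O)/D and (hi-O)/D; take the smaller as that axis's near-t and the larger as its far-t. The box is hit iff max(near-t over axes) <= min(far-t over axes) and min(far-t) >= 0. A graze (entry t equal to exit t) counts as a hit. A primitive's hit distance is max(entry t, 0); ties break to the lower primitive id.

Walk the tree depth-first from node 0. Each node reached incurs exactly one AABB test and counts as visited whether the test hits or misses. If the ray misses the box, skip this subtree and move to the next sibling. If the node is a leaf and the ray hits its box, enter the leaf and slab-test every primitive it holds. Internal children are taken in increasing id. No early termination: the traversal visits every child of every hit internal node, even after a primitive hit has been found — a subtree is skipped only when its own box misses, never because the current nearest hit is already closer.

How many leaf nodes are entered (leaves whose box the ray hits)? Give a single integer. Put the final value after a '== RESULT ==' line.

Trace the traversal:
N0 x:[-5/3,10] y:[-16,25] z:[0,17] -> hit [0,10], descend [3, 4, 6, 8]
  N3 x:[-5/3,11/3] y:[10,25] z:[7,33/2] -> miss, prune
  N4 x:[4/3,9] y:[-14,0] z:[0,23/2] -> miss, prune
  N6 x:[-4/3,10] y:[7,24] z:[1/2,5] -> miss, prune
  N8 x:[-1,28/3] y:[-16,-9] z:[16,17] -> miss, prune

order=[0, 3, 4, 6, 8]  |boxes|=5  |leaves|=0  hit=miss

== RESULT ==
0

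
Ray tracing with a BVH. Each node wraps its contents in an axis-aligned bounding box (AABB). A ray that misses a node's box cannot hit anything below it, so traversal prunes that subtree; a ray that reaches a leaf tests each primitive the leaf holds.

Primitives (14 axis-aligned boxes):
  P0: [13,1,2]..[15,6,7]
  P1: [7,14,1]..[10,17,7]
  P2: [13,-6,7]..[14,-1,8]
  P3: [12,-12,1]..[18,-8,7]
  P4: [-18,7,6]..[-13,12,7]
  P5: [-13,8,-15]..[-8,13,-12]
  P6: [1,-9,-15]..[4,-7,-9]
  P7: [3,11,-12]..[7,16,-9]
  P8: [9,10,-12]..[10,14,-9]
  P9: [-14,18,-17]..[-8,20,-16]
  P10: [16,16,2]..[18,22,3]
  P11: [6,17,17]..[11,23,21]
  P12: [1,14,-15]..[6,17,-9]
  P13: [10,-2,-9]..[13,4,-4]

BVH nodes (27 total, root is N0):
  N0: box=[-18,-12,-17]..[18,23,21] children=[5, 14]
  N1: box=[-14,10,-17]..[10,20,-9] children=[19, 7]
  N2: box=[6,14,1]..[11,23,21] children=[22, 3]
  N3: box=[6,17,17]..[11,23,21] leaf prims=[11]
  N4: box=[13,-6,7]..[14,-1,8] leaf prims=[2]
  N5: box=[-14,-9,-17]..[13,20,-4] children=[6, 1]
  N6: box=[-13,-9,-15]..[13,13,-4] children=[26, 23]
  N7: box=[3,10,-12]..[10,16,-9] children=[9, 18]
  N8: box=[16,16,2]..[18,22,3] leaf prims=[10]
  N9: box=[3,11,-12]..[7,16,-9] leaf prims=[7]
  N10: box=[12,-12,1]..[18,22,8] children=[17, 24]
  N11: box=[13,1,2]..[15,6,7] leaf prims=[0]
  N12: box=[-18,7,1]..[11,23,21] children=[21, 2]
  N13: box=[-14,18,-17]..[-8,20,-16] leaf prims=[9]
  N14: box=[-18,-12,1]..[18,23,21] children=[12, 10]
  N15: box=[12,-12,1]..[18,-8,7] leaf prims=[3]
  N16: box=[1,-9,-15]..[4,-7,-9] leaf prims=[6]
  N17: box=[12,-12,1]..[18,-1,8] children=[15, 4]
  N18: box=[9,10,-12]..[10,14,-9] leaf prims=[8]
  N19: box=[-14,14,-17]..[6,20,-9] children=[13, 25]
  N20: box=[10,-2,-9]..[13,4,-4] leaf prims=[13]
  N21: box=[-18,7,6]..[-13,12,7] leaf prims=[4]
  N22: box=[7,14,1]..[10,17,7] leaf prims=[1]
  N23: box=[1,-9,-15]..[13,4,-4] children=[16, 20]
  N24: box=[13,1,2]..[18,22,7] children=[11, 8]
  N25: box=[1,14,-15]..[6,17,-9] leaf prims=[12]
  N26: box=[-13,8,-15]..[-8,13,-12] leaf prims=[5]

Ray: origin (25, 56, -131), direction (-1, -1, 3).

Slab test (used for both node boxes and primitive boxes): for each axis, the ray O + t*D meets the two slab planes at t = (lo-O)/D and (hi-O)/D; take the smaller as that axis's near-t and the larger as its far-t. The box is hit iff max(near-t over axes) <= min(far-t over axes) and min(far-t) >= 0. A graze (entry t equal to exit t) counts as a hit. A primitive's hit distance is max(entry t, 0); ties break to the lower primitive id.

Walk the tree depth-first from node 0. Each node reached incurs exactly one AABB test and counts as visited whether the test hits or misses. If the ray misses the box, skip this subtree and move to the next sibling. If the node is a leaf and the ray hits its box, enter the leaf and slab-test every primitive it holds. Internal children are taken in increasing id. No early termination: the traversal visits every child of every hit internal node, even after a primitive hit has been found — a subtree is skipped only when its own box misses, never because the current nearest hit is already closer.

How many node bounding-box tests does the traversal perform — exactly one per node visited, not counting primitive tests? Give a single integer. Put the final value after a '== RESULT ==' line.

Traverse from the root:
N0 x:[7,43] y:[33,68] z:[38,152/3] -> hit [38,43], descend [5, 14]
  N5 x:[12,39] y:[36,65] z:[38,127/3] -> hit [38,39], descend [1, 6]
    N1 x:[15,39] y:[36,46] z:[38,122/3] -> hit [38,39], descend [7, 19]
      N7 x:[15,22] y:[40,46] z:[119/3,122/3] -> miss, prune
      N19 x:[19,39] y:[36,42] z:[38,122/3] -> hit [38,39], descend [13, 25]
        N13 x:[33,39] y:[36,38] z:[38,115/3] -> hit [38,38] leaf, test {P9@t=38}
        N25 x:[19,24] y:[39,42] z:[116/3,122/3] -> miss, prune
    N6 x:[12,38] y:[43,65] z:[116/3,127/3] -> miss, prune
  N14 x:[7,43] y:[33,68] z:[44,152/3] -> miss, prune

9 AABB tests over nodes [0, 5, 1, 7, 19, 13, 25, 6, 14]; 1 leaf entered; closest P9.

== RESULT ==
9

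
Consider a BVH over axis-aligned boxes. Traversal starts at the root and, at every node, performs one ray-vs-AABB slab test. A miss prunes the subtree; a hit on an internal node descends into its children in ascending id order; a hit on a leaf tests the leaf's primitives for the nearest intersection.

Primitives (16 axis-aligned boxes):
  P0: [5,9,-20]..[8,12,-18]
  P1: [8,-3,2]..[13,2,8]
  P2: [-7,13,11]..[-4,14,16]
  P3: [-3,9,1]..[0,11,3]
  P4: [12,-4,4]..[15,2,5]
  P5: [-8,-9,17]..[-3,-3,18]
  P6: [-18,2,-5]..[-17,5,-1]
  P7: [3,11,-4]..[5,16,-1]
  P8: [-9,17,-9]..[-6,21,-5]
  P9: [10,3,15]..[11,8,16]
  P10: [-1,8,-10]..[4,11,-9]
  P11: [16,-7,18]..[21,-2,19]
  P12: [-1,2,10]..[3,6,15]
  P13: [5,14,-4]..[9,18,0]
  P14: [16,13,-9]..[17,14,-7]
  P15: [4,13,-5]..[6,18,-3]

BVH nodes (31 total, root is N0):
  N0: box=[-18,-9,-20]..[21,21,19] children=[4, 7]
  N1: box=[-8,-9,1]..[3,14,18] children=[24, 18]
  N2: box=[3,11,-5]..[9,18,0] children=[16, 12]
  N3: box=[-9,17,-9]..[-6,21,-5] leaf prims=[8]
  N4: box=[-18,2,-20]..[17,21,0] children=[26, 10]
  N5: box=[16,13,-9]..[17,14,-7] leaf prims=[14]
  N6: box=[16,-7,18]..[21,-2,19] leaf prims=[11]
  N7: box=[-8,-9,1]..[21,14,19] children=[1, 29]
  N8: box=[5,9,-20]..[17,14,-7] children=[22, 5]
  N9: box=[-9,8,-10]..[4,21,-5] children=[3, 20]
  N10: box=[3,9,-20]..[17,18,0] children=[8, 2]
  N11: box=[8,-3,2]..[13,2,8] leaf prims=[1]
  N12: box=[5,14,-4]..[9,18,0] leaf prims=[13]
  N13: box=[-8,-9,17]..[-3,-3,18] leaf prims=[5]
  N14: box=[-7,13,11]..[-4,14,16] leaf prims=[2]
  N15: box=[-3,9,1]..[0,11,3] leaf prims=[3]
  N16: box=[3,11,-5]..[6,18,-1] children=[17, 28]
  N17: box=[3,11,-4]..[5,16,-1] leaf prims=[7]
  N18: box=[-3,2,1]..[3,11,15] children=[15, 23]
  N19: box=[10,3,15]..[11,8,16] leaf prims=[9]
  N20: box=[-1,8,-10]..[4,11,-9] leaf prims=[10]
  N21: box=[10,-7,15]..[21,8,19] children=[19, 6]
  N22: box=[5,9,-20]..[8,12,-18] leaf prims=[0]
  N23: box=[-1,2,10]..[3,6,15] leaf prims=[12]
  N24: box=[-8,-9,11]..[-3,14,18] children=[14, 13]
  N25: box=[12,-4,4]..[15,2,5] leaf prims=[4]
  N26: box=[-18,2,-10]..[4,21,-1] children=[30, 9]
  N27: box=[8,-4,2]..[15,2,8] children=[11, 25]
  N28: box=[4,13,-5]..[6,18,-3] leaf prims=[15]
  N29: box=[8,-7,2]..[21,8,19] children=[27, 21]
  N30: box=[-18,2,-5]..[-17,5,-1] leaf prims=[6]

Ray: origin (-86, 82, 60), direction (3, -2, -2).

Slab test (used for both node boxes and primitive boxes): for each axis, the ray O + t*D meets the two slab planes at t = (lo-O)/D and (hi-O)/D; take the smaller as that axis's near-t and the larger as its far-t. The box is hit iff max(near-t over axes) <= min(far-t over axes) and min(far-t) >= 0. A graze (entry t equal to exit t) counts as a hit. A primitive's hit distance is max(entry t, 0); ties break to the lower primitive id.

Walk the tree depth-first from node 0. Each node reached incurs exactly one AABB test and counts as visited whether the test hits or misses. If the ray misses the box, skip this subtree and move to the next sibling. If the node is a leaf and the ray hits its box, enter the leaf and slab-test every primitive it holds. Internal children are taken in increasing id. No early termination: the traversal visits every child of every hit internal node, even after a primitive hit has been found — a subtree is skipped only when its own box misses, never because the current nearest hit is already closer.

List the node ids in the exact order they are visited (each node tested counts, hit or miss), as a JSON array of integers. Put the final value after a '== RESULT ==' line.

Trace the traversal:
N0 x:[68/3,107/3] y:[61/2,91/2] z:[41/2,40] -> hit [61/2,107/3], descend [4, 7]
  N4 x:[68/3,103/3] y:[61/2,40] z:[30,40] -> hit [61/2,103/3], descend [10, 26]
    N10 x:[89/3,103/3] y:[32,73/2] z:[30,40] -> hit [32,103/3], descend [2, 8]
      N2 x:[89/3,95/3] y:[32,71/2] z:[30,65/2] -> miss, prune
      N8 x:[91/3,103/3] y:[34,73/2] z:[67/2,40] -> hit [34,103/3], descend [5, 22]
        N5 x:[34,103/3] y:[34,69/2] z:[67/2,69/2] -> hit [34,103/3] leaf, test {P14@t=34}
        N22 x:[91/3,94/3] y:[35,73/2] z:[39,40] -> miss, prune
    N26 x:[68/3,30] y:[61/2,40] z:[61/2,35] -> miss, prune
  N7 x:[26,107/3] y:[34,91/2] z:[41/2,59/2] -> miss, prune

Visited [0, 4, 10, 2, 8, 5, 22, 26, 7]. Tests: 9 box, 1 leaf. Nearest: P14.

== RESULT ==
[0, 4, 10, 2, 8, 5, 22, 26, 7]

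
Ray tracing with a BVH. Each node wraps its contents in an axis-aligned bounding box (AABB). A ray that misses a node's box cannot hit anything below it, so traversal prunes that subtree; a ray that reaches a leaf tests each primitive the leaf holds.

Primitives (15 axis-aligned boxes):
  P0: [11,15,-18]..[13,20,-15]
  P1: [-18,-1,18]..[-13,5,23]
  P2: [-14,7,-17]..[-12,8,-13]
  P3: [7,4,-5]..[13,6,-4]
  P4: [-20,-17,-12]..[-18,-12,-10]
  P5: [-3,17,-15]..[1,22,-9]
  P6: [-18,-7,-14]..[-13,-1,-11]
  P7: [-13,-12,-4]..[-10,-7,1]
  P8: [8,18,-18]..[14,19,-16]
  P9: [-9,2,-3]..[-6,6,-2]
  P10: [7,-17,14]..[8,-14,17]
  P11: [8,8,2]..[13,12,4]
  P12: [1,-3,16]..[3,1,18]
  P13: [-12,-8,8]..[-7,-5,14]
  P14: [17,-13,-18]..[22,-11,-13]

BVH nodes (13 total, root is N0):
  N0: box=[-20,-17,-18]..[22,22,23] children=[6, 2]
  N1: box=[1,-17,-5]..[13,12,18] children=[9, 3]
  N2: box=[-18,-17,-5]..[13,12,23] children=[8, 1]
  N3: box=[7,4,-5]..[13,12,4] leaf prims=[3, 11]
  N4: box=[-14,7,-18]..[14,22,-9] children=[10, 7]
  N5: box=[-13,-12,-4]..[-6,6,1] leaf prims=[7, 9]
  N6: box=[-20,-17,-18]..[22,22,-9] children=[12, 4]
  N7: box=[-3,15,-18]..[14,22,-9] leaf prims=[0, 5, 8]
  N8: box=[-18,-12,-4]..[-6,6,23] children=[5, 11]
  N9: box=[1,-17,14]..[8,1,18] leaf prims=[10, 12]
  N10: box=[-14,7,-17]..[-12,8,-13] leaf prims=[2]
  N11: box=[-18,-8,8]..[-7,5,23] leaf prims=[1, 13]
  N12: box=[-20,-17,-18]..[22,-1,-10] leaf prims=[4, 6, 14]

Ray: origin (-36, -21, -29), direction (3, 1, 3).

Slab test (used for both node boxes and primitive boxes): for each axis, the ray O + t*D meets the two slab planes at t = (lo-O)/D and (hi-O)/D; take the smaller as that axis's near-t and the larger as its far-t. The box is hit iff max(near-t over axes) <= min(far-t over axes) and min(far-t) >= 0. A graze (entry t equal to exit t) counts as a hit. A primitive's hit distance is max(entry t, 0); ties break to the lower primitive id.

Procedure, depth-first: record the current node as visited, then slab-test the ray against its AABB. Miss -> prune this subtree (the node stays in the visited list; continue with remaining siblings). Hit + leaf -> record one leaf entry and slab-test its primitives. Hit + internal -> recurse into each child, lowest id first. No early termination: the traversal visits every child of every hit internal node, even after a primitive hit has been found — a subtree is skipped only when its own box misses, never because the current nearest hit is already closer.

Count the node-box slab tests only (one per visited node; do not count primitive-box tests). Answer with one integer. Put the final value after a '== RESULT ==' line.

Trace the traversal:
N0 x:[16/3,58/3] y:[4,43] z:[11/3,52/3] -> hit [16/3,52/3], descend [2, 6]
  N2 x:[6,49/3] y:[4,33] z:[8,52/3] -> hit [8,49/3], descend [1, 8]
    N1 x:[37/3,49/3] y:[4,33] z:[8,47/3] -> hit [37/3,47/3], descend [3, 9]
      N3 x:[43/3,49/3] y:[25,33] z:[8,11] -> miss, prune
      N9 x:[37/3,44/3] y:[4,22] z:[43/3,47/3] -> hit [43/3,44/3] leaf, test {P10(miss), P12(miss)}
    N8 x:[6,10] y:[9,27] z:[25/3,52/3] -> hit [9,10], descend [5, 11]
      N5 x:[23/3,10] y:[9,27] z:[25/3,10] -> hit [9,10] leaf, test {P7(miss), P9(miss)}
      N11 x:[6,29/3] y:[13,26] z:[37/3,52/3] -> miss, prune
  N6 x:[16/3,58/3] y:[4,43] z:[11/3,20/3] -> hit [16/3,20/3], descend [4, 12]
    N4 x:[22/3,50/3] y:[28,43] z:[11/3,20/3] -> miss, prune
    N12 x:[16/3,58/3] y:[4,20] z:[11/3,19/3] -> hit [16/3,19/3] leaf, test {P4@t=17/3, P6(miss), P14(miss)}

11 AABB tests over nodes [0, 2, 1, 3, 9, 8, 5, 11, 6, 4, 12]; 3 leaves entered; closest P4.

== RESULT ==
11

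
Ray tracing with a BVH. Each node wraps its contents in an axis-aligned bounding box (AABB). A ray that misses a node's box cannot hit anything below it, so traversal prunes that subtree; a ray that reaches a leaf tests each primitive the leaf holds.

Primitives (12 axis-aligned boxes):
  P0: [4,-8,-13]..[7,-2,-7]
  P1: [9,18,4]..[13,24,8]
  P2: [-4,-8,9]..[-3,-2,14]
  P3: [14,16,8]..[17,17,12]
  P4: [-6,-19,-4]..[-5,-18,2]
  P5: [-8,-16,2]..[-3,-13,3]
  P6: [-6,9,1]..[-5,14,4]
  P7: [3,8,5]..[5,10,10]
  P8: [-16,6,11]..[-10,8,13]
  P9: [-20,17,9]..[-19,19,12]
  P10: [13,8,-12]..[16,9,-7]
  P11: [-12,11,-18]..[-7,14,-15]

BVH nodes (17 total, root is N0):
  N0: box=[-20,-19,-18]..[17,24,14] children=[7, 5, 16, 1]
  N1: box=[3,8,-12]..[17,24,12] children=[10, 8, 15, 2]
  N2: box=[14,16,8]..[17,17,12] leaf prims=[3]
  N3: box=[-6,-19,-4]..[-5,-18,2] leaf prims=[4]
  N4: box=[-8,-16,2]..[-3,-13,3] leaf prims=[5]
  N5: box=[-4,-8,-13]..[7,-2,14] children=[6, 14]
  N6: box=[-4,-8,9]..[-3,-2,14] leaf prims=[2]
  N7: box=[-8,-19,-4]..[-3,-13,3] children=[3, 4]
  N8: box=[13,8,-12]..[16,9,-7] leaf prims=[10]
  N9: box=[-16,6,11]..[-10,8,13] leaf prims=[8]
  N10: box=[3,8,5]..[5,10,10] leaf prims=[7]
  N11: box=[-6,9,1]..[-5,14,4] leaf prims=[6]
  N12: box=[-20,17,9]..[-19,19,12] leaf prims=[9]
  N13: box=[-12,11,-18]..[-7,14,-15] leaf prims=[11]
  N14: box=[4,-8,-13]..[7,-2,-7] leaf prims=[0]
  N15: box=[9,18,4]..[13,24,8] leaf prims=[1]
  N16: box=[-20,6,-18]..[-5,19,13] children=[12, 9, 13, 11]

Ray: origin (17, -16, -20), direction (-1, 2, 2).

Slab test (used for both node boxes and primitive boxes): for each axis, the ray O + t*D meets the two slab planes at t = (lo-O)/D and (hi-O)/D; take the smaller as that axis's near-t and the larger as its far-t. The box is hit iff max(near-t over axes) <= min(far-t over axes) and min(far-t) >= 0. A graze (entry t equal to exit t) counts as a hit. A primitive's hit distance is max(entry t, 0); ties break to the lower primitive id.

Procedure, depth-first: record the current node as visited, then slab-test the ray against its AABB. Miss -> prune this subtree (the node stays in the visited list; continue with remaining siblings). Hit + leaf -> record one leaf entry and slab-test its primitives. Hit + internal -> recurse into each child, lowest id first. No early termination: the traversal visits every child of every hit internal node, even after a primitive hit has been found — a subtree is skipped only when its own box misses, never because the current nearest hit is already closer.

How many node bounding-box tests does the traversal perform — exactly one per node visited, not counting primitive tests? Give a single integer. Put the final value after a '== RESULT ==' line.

Trace the traversal:
N0 x:[0,37] y:[-3/2,20] z:[1,17] -> hit [1,17], descend [1, 5, 7, 16]
  N1 x:[0,14] y:[12,20] z:[4,16] -> hit [12,14], descend [2, 8, 10, 15]
    N2 x:[0,3] y:[16,33/2] z:[14,16] -> miss, prune
    N8 x:[1,4] y:[12,25/2] z:[4,13/2] -> miss, prune
    N10 x:[12,14] y:[12,13] z:[25/2,15] -> hit [25/2,13] leaf, test {P7@t=25/2}
    N15 x:[4,8] y:[17,20] z:[12,14] -> miss, prune
  N5 x:[10,21] y:[4,7] z:[7/2,17] -> miss, prune
  N7 x:[20,25] y:[-3/2,3/2] z:[8,23/2] -> miss, prune
  N16 x:[22,37] y:[11,35/2] z:[1,33/2] -> miss, prune

order=[0, 1, 2, 8, 10, 15, 5, 7, 16]  |boxes|=9  |leaves|=1  hit=P7

== RESULT ==
9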